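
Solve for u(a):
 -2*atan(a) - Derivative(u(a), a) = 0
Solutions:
 u(a) = C1 - 2*a*atan(a) + log(a^2 + 1)


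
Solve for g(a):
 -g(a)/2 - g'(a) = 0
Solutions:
 g(a) = C1*exp(-a/2)


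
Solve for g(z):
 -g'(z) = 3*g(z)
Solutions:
 g(z) = C1*exp(-3*z)


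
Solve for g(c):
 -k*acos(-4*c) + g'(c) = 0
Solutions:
 g(c) = C1 + k*(c*acos(-4*c) + sqrt(1 - 16*c^2)/4)


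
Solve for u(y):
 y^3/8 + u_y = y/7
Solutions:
 u(y) = C1 - y^4/32 + y^2/14


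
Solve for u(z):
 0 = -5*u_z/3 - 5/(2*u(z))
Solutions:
 u(z) = -sqrt(C1 - 3*z)
 u(z) = sqrt(C1 - 3*z)


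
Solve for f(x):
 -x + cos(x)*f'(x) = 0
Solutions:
 f(x) = C1 + Integral(x/cos(x), x)


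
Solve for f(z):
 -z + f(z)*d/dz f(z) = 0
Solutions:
 f(z) = -sqrt(C1 + z^2)
 f(z) = sqrt(C1 + z^2)


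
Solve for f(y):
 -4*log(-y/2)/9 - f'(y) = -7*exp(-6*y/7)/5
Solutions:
 f(y) = C1 - 4*y*log(-y)/9 + 4*y*(log(2) + 1)/9 - 49*exp(-6*y/7)/30


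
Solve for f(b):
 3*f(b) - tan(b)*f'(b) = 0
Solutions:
 f(b) = C1*sin(b)^3


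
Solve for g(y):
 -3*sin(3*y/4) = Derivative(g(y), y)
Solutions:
 g(y) = C1 + 4*cos(3*y/4)


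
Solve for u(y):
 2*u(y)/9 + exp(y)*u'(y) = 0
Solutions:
 u(y) = C1*exp(2*exp(-y)/9)


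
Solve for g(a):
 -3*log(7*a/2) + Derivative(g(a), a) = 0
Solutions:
 g(a) = C1 + 3*a*log(a) - 3*a + a*log(343/8)


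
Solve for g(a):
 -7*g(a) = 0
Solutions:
 g(a) = 0


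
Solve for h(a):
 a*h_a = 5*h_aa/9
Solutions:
 h(a) = C1 + C2*erfi(3*sqrt(10)*a/10)


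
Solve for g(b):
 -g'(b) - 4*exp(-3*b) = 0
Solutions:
 g(b) = C1 + 4*exp(-3*b)/3


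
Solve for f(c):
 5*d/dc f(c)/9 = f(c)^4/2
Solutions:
 f(c) = 10^(1/3)*(-1/(C1 + 27*c))^(1/3)
 f(c) = 10^(1/3)*(-1/(C1 + 9*c))^(1/3)*(-3^(2/3) - 3*3^(1/6)*I)/6
 f(c) = 10^(1/3)*(-1/(C1 + 9*c))^(1/3)*(-3^(2/3) + 3*3^(1/6)*I)/6


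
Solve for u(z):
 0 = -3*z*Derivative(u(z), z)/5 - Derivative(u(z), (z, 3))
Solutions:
 u(z) = C1 + Integral(C2*airyai(-3^(1/3)*5^(2/3)*z/5) + C3*airybi(-3^(1/3)*5^(2/3)*z/5), z)


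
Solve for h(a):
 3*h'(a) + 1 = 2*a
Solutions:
 h(a) = C1 + a^2/3 - a/3


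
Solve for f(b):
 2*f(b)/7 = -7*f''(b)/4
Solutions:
 f(b) = C1*sin(2*sqrt(2)*b/7) + C2*cos(2*sqrt(2)*b/7)


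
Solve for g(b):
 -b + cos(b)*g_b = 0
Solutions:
 g(b) = C1 + Integral(b/cos(b), b)


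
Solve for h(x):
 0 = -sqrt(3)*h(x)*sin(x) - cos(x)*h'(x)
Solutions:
 h(x) = C1*cos(x)^(sqrt(3))


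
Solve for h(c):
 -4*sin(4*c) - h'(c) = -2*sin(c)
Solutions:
 h(c) = C1 - 2*cos(c) + cos(4*c)


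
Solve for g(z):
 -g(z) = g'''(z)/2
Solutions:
 g(z) = C3*exp(-2^(1/3)*z) + (C1*sin(2^(1/3)*sqrt(3)*z/2) + C2*cos(2^(1/3)*sqrt(3)*z/2))*exp(2^(1/3)*z/2)


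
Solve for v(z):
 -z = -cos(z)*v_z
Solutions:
 v(z) = C1 + Integral(z/cos(z), z)


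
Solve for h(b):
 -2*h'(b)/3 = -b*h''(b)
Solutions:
 h(b) = C1 + C2*b^(5/3)


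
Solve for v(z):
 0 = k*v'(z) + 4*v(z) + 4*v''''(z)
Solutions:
 v(z) = C1*exp(z*(-2^(1/6)*3^(2/3)*sqrt((9*k^2 + sqrt(3)*sqrt(27*k^4 - 65536))^(1/3) + 32*6^(1/3)/(9*k^2 + sqrt(3)*sqrt(27*k^4 - 65536))^(1/3)) + sqrt(3)*sqrt(6*2^(5/6)*3^(1/3)*k/sqrt((9*k^2 + sqrt(3)*sqrt(27*k^4 - 65536))^(1/3) + 32*6^(1/3)/(9*k^2 + sqrt(3)*sqrt(27*k^4 - 65536))^(1/3)) - 6^(1/3)*(9*k^2 + sqrt(3)*sqrt(27*k^4 - 65536))^(1/3) - 32*6^(2/3)/(9*k^2 + sqrt(3)*sqrt(27*k^4 - 65536))^(1/3)))/12) + C2*exp(z*(2^(1/6)*3^(2/3)*sqrt((9*k^2 + sqrt(3)*sqrt(27*k^4 - 65536))^(1/3) + 32*6^(1/3)/(9*k^2 + sqrt(3)*sqrt(27*k^4 - 65536))^(1/3)) - sqrt(3)*sqrt(-6*2^(5/6)*3^(1/3)*k/sqrt((9*k^2 + sqrt(3)*sqrt(27*k^4 - 65536))^(1/3) + 32*6^(1/3)/(9*k^2 + sqrt(3)*sqrt(27*k^4 - 65536))^(1/3)) - 6^(1/3)*(9*k^2 + sqrt(3)*sqrt(27*k^4 - 65536))^(1/3) - 32*6^(2/3)/(9*k^2 + sqrt(3)*sqrt(27*k^4 - 65536))^(1/3)))/12) + C3*exp(z*(2^(1/6)*3^(2/3)*sqrt((9*k^2 + sqrt(3)*sqrt(27*k^4 - 65536))^(1/3) + 32*6^(1/3)/(9*k^2 + sqrt(3)*sqrt(27*k^4 - 65536))^(1/3)) + sqrt(3)*sqrt(-6*2^(5/6)*3^(1/3)*k/sqrt((9*k^2 + sqrt(3)*sqrt(27*k^4 - 65536))^(1/3) + 32*6^(1/3)/(9*k^2 + sqrt(3)*sqrt(27*k^4 - 65536))^(1/3)) - 6^(1/3)*(9*k^2 + sqrt(3)*sqrt(27*k^4 - 65536))^(1/3) - 32*6^(2/3)/(9*k^2 + sqrt(3)*sqrt(27*k^4 - 65536))^(1/3)))/12) + C4*exp(-z*(2^(1/6)*3^(2/3)*sqrt((9*k^2 + sqrt(3)*sqrt(27*k^4 - 65536))^(1/3) + 32*6^(1/3)/(9*k^2 + sqrt(3)*sqrt(27*k^4 - 65536))^(1/3)) + sqrt(3)*sqrt(6*2^(5/6)*3^(1/3)*k/sqrt((9*k^2 + sqrt(3)*sqrt(27*k^4 - 65536))^(1/3) + 32*6^(1/3)/(9*k^2 + sqrt(3)*sqrt(27*k^4 - 65536))^(1/3)) - 6^(1/3)*(9*k^2 + sqrt(3)*sqrt(27*k^4 - 65536))^(1/3) - 32*6^(2/3)/(9*k^2 + sqrt(3)*sqrt(27*k^4 - 65536))^(1/3)))/12)


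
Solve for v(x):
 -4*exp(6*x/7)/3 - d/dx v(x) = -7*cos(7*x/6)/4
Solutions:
 v(x) = C1 - 14*exp(6*x/7)/9 + 3*sin(7*x/6)/2


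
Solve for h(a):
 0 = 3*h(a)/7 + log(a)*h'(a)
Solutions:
 h(a) = C1*exp(-3*li(a)/7)


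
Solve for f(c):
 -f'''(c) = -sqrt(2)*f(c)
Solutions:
 f(c) = C3*exp(2^(1/6)*c) + (C1*sin(2^(1/6)*sqrt(3)*c/2) + C2*cos(2^(1/6)*sqrt(3)*c/2))*exp(-2^(1/6)*c/2)


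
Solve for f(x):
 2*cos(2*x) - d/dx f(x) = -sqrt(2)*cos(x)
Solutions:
 f(x) = C1 + sqrt(2)*sin(x) + sin(2*x)


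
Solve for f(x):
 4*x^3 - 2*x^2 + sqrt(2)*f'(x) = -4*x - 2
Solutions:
 f(x) = C1 - sqrt(2)*x^4/2 + sqrt(2)*x^3/3 - sqrt(2)*x^2 - sqrt(2)*x


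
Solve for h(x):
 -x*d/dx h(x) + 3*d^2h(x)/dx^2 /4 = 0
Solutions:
 h(x) = C1 + C2*erfi(sqrt(6)*x/3)


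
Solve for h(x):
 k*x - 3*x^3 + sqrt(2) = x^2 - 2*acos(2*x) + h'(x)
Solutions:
 h(x) = C1 + k*x^2/2 - 3*x^4/4 - x^3/3 + 2*x*acos(2*x) + sqrt(2)*x - sqrt(1 - 4*x^2)


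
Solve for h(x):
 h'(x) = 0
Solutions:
 h(x) = C1


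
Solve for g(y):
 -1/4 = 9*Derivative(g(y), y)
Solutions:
 g(y) = C1 - y/36


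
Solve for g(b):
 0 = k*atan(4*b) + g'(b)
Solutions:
 g(b) = C1 - k*(b*atan(4*b) - log(16*b^2 + 1)/8)


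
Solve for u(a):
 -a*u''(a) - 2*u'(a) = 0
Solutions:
 u(a) = C1 + C2/a


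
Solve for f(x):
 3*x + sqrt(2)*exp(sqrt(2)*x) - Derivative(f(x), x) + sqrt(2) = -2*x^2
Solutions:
 f(x) = C1 + 2*x^3/3 + 3*x^2/2 + sqrt(2)*x + exp(sqrt(2)*x)


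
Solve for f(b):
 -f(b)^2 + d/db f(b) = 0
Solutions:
 f(b) = -1/(C1 + b)


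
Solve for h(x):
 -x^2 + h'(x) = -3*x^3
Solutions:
 h(x) = C1 - 3*x^4/4 + x^3/3


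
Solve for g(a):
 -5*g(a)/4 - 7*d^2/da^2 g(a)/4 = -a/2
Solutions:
 g(a) = C1*sin(sqrt(35)*a/7) + C2*cos(sqrt(35)*a/7) + 2*a/5


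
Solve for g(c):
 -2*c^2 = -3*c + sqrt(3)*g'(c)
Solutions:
 g(c) = C1 - 2*sqrt(3)*c^3/9 + sqrt(3)*c^2/2


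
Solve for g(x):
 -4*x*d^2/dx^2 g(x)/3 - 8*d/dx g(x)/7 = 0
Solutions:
 g(x) = C1 + C2*x^(1/7)


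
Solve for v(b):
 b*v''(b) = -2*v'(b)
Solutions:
 v(b) = C1 + C2/b


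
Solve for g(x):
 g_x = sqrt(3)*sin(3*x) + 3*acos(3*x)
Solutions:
 g(x) = C1 + 3*x*acos(3*x) - sqrt(1 - 9*x^2) - sqrt(3)*cos(3*x)/3


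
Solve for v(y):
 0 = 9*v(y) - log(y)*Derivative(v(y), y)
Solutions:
 v(y) = C1*exp(9*li(y))


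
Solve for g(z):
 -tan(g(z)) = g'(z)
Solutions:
 g(z) = pi - asin(C1*exp(-z))
 g(z) = asin(C1*exp(-z))


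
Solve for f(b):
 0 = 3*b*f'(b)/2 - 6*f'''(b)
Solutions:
 f(b) = C1 + Integral(C2*airyai(2^(1/3)*b/2) + C3*airybi(2^(1/3)*b/2), b)


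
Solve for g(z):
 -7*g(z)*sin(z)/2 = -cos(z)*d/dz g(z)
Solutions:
 g(z) = C1/cos(z)^(7/2)


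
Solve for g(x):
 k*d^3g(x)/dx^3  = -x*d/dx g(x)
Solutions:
 g(x) = C1 + Integral(C2*airyai(x*(-1/k)^(1/3)) + C3*airybi(x*(-1/k)^(1/3)), x)


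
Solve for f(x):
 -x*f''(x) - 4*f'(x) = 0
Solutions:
 f(x) = C1 + C2/x^3


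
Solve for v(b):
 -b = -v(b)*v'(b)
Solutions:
 v(b) = -sqrt(C1 + b^2)
 v(b) = sqrt(C1 + b^2)


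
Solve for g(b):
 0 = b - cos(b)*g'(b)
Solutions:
 g(b) = C1 + Integral(b/cos(b), b)


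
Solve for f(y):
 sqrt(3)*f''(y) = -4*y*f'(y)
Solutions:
 f(y) = C1 + C2*erf(sqrt(2)*3^(3/4)*y/3)


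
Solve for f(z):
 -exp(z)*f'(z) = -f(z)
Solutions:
 f(z) = C1*exp(-exp(-z))


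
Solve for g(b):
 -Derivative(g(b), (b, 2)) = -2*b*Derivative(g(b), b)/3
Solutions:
 g(b) = C1 + C2*erfi(sqrt(3)*b/3)


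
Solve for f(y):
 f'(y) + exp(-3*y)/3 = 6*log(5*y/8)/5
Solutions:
 f(y) = C1 + 6*y*log(y)/5 + 6*y*(-3*log(2) - 1 + log(5))/5 + exp(-3*y)/9


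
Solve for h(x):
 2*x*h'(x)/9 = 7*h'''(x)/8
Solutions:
 h(x) = C1 + Integral(C2*airyai(2*294^(1/3)*x/21) + C3*airybi(2*294^(1/3)*x/21), x)


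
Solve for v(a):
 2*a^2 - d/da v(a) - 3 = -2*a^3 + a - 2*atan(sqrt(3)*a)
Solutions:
 v(a) = C1 + a^4/2 + 2*a^3/3 - a^2/2 + 2*a*atan(sqrt(3)*a) - 3*a - sqrt(3)*log(3*a^2 + 1)/3


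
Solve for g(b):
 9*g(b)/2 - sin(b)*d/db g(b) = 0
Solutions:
 g(b) = C1*(cos(b) - 1)^(1/4)*(cos(b)^2 - 2*cos(b) + 1)/((cos(b) + 1)^(1/4)*(cos(b)^2 + 2*cos(b) + 1))


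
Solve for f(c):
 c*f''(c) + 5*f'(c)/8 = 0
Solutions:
 f(c) = C1 + C2*c^(3/8)


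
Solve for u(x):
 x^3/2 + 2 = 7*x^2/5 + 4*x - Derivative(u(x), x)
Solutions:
 u(x) = C1 - x^4/8 + 7*x^3/15 + 2*x^2 - 2*x


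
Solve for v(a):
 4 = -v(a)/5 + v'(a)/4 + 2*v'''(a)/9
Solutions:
 v(a) = C1*exp(-a*(-5*20^(1/3)*3^(2/3)/(24 + 11*sqrt(6))^(1/3) + 150^(1/3)*(24 + 11*sqrt(6))^(1/3))/40)*sin(3^(1/6)*a*(15*20^(1/3)/(24 + 11*sqrt(6))^(1/3) + 3^(2/3)*50^(1/3)*(24 + 11*sqrt(6))^(1/3))/40) + C2*exp(-a*(-5*20^(1/3)*3^(2/3)/(24 + 11*sqrt(6))^(1/3) + 150^(1/3)*(24 + 11*sqrt(6))^(1/3))/40)*cos(3^(1/6)*a*(15*20^(1/3)/(24 + 11*sqrt(6))^(1/3) + 3^(2/3)*50^(1/3)*(24 + 11*sqrt(6))^(1/3))/40) + C3*exp(a*(-5*20^(1/3)*3^(2/3)/(24 + 11*sqrt(6))^(1/3) + 150^(1/3)*(24 + 11*sqrt(6))^(1/3))/20) - 20


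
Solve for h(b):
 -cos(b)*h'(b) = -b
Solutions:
 h(b) = C1 + Integral(b/cos(b), b)


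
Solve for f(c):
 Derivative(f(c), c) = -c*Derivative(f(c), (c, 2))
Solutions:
 f(c) = C1 + C2*log(c)


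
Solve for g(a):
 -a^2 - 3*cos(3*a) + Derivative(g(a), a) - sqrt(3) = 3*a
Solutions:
 g(a) = C1 + a^3/3 + 3*a^2/2 + sqrt(3)*a + sin(3*a)


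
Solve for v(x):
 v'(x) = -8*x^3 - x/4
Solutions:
 v(x) = C1 - 2*x^4 - x^2/8


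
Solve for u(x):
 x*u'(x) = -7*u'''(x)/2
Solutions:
 u(x) = C1 + Integral(C2*airyai(-2^(1/3)*7^(2/3)*x/7) + C3*airybi(-2^(1/3)*7^(2/3)*x/7), x)


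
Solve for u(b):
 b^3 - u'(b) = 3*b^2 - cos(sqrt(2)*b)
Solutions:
 u(b) = C1 + b^4/4 - b^3 + sqrt(2)*sin(sqrt(2)*b)/2


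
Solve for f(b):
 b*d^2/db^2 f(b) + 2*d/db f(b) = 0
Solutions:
 f(b) = C1 + C2/b


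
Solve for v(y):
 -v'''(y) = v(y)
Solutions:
 v(y) = C3*exp(-y) + (C1*sin(sqrt(3)*y/2) + C2*cos(sqrt(3)*y/2))*exp(y/2)


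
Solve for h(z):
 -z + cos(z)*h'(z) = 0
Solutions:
 h(z) = C1 + Integral(z/cos(z), z)


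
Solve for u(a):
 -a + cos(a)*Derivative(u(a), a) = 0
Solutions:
 u(a) = C1 + Integral(a/cos(a), a)


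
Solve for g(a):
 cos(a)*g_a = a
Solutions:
 g(a) = C1 + Integral(a/cos(a), a)


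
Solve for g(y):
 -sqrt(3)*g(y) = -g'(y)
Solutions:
 g(y) = C1*exp(sqrt(3)*y)


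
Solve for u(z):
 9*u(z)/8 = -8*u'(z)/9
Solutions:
 u(z) = C1*exp(-81*z/64)


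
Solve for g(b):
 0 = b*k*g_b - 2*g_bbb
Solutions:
 g(b) = C1 + Integral(C2*airyai(2^(2/3)*b*k^(1/3)/2) + C3*airybi(2^(2/3)*b*k^(1/3)/2), b)


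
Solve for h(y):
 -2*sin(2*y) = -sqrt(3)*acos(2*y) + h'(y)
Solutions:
 h(y) = C1 + sqrt(3)*(y*acos(2*y) - sqrt(1 - 4*y^2)/2) + cos(2*y)


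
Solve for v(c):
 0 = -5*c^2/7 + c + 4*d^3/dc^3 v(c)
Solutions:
 v(c) = C1 + C2*c + C3*c^2 + c^5/336 - c^4/96


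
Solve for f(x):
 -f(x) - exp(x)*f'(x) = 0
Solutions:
 f(x) = C1*exp(exp(-x))


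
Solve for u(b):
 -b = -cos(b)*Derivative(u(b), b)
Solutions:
 u(b) = C1 + Integral(b/cos(b), b)


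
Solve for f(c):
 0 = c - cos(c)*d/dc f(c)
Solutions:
 f(c) = C1 + Integral(c/cos(c), c)


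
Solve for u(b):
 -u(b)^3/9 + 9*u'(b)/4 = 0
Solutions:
 u(b) = -9*sqrt(2)*sqrt(-1/(C1 + 4*b))/2
 u(b) = 9*sqrt(2)*sqrt(-1/(C1 + 4*b))/2


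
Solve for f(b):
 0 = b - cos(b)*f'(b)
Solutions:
 f(b) = C1 + Integral(b/cos(b), b)


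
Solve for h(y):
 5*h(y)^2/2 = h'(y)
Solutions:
 h(y) = -2/(C1 + 5*y)


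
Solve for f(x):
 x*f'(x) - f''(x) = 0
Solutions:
 f(x) = C1 + C2*erfi(sqrt(2)*x/2)


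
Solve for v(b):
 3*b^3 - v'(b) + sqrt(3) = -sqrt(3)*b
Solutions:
 v(b) = C1 + 3*b^4/4 + sqrt(3)*b^2/2 + sqrt(3)*b


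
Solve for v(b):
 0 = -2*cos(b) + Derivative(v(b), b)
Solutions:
 v(b) = C1 + 2*sin(b)


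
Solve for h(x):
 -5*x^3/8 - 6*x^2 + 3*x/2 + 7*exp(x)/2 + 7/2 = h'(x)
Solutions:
 h(x) = C1 - 5*x^4/32 - 2*x^3 + 3*x^2/4 + 7*x/2 + 7*exp(x)/2


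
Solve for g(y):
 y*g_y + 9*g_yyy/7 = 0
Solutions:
 g(y) = C1 + Integral(C2*airyai(-21^(1/3)*y/3) + C3*airybi(-21^(1/3)*y/3), y)


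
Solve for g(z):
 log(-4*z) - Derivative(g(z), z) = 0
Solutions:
 g(z) = C1 + z*log(-z) + z*(-1 + 2*log(2))


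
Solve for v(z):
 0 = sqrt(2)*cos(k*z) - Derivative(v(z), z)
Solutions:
 v(z) = C1 + sqrt(2)*sin(k*z)/k


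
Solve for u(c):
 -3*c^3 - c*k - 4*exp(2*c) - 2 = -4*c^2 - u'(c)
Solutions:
 u(c) = C1 + 3*c^4/4 - 4*c^3/3 + c^2*k/2 + 2*c + 2*exp(2*c)


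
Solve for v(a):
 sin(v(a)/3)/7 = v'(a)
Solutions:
 -a/7 + 3*log(cos(v(a)/3) - 1)/2 - 3*log(cos(v(a)/3) + 1)/2 = C1


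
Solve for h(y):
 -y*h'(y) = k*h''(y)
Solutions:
 h(y) = C1 + C2*sqrt(k)*erf(sqrt(2)*y*sqrt(1/k)/2)


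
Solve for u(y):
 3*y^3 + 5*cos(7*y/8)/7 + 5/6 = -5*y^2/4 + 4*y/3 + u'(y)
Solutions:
 u(y) = C1 + 3*y^4/4 + 5*y^3/12 - 2*y^2/3 + 5*y/6 + 40*sin(7*y/8)/49


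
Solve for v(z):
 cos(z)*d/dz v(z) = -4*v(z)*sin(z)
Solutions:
 v(z) = C1*cos(z)^4


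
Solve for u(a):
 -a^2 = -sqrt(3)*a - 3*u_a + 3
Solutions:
 u(a) = C1 + a^3/9 - sqrt(3)*a^2/6 + a


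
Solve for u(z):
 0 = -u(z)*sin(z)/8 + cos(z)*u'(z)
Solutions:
 u(z) = C1/cos(z)^(1/8)


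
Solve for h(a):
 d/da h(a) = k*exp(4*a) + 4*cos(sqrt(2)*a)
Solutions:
 h(a) = C1 + k*exp(4*a)/4 + 2*sqrt(2)*sin(sqrt(2)*a)


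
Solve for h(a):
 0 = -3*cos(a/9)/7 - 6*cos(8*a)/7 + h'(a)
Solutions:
 h(a) = C1 + 27*sin(a/9)/7 + 3*sin(8*a)/28


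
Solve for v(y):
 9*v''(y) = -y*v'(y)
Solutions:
 v(y) = C1 + C2*erf(sqrt(2)*y/6)


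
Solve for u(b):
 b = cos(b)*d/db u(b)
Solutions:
 u(b) = C1 + Integral(b/cos(b), b)


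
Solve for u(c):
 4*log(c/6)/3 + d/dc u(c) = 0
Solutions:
 u(c) = C1 - 4*c*log(c)/3 + 4*c/3 + 4*c*log(6)/3


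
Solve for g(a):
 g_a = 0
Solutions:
 g(a) = C1


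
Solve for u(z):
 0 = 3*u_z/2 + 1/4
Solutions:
 u(z) = C1 - z/6


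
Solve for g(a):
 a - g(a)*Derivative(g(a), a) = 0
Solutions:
 g(a) = -sqrt(C1 + a^2)
 g(a) = sqrt(C1 + a^2)


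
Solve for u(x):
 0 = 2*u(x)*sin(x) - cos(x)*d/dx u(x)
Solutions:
 u(x) = C1/cos(x)^2


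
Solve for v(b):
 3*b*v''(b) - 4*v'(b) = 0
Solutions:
 v(b) = C1 + C2*b^(7/3)


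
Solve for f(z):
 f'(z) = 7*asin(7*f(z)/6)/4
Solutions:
 Integral(1/asin(7*_y/6), (_y, f(z))) = C1 + 7*z/4


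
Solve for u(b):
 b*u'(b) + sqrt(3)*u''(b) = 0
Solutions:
 u(b) = C1 + C2*erf(sqrt(2)*3^(3/4)*b/6)


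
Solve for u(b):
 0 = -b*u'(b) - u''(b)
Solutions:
 u(b) = C1 + C2*erf(sqrt(2)*b/2)


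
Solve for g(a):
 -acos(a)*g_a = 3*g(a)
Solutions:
 g(a) = C1*exp(-3*Integral(1/acos(a), a))


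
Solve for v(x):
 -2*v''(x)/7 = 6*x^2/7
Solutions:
 v(x) = C1 + C2*x - x^4/4


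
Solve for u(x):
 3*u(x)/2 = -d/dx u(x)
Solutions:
 u(x) = C1*exp(-3*x/2)


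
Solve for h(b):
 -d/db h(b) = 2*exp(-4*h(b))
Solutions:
 h(b) = log(-I*(C1 - 8*b)^(1/4))
 h(b) = log(I*(C1 - 8*b)^(1/4))
 h(b) = log(-(C1 - 8*b)^(1/4))
 h(b) = log(C1 - 8*b)/4


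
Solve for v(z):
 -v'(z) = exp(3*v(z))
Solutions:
 v(z) = log((-3^(2/3) - 3*3^(1/6)*I)*(1/(C1 + z))^(1/3)/6)
 v(z) = log((-3^(2/3) + 3*3^(1/6)*I)*(1/(C1 + z))^(1/3)/6)
 v(z) = log(1/(C1 + 3*z))/3


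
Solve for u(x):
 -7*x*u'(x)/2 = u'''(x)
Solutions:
 u(x) = C1 + Integral(C2*airyai(-2^(2/3)*7^(1/3)*x/2) + C3*airybi(-2^(2/3)*7^(1/3)*x/2), x)


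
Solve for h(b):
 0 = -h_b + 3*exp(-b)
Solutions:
 h(b) = C1 - 3*exp(-b)


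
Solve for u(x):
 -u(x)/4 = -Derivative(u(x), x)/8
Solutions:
 u(x) = C1*exp(2*x)


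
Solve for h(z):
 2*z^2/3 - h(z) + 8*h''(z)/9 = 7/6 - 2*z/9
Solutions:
 h(z) = C1*exp(-3*sqrt(2)*z/4) + C2*exp(3*sqrt(2)*z/4) + 2*z^2/3 + 2*z/9 + 1/54


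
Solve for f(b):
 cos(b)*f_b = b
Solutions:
 f(b) = C1 + Integral(b/cos(b), b)


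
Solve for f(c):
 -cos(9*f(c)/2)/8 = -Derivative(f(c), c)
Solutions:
 -c/8 - log(sin(9*f(c)/2) - 1)/9 + log(sin(9*f(c)/2) + 1)/9 = C1


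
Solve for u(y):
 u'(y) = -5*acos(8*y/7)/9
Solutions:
 u(y) = C1 - 5*y*acos(8*y/7)/9 + 5*sqrt(49 - 64*y^2)/72


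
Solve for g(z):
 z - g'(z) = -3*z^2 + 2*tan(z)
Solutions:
 g(z) = C1 + z^3 + z^2/2 + 2*log(cos(z))


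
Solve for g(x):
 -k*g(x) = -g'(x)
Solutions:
 g(x) = C1*exp(k*x)


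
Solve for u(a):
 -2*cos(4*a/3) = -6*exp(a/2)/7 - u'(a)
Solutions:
 u(a) = C1 - 12*exp(a/2)/7 + 3*sin(4*a/3)/2


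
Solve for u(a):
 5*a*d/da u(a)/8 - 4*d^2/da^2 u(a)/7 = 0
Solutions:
 u(a) = C1 + C2*erfi(sqrt(35)*a/8)


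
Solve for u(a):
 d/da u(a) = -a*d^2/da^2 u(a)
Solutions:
 u(a) = C1 + C2*log(a)


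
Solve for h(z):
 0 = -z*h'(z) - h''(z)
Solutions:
 h(z) = C1 + C2*erf(sqrt(2)*z/2)


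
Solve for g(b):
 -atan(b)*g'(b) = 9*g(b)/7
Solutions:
 g(b) = C1*exp(-9*Integral(1/atan(b), b)/7)


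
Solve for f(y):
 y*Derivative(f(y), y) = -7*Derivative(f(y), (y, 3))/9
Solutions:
 f(y) = C1 + Integral(C2*airyai(-21^(2/3)*y/7) + C3*airybi(-21^(2/3)*y/7), y)


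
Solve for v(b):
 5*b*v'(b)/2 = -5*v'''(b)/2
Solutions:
 v(b) = C1 + Integral(C2*airyai(-b) + C3*airybi(-b), b)


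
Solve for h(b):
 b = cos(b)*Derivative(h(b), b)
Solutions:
 h(b) = C1 + Integral(b/cos(b), b)


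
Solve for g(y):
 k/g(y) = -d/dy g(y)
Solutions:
 g(y) = -sqrt(C1 - 2*k*y)
 g(y) = sqrt(C1 - 2*k*y)


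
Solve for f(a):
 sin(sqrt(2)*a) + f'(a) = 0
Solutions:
 f(a) = C1 + sqrt(2)*cos(sqrt(2)*a)/2


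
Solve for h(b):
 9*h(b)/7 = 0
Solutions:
 h(b) = 0


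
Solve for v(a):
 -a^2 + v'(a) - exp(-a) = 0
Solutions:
 v(a) = C1 + a^3/3 - exp(-a)


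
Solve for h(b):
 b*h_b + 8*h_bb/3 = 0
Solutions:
 h(b) = C1 + C2*erf(sqrt(3)*b/4)


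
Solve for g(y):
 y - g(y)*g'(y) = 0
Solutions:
 g(y) = -sqrt(C1 + y^2)
 g(y) = sqrt(C1 + y^2)


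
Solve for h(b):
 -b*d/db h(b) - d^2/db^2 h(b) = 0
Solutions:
 h(b) = C1 + C2*erf(sqrt(2)*b/2)


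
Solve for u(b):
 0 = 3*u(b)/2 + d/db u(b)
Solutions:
 u(b) = C1*exp(-3*b/2)


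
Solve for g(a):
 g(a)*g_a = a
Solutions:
 g(a) = -sqrt(C1 + a^2)
 g(a) = sqrt(C1 + a^2)


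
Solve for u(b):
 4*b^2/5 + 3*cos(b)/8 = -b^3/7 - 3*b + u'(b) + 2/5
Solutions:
 u(b) = C1 + b^4/28 + 4*b^3/15 + 3*b^2/2 - 2*b/5 + 3*sin(b)/8


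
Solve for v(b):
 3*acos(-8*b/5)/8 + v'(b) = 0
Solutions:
 v(b) = C1 - 3*b*acos(-8*b/5)/8 - 3*sqrt(25 - 64*b^2)/64


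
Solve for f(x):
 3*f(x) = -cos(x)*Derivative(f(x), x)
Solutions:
 f(x) = C1*(sin(x) - 1)^(3/2)/(sin(x) + 1)^(3/2)


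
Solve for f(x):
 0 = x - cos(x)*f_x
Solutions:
 f(x) = C1 + Integral(x/cos(x), x)


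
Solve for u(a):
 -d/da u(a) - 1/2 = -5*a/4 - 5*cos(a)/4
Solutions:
 u(a) = C1 + 5*a^2/8 - a/2 + 5*sin(a)/4


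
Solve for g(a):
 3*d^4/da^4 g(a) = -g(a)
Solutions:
 g(a) = (C1*sin(sqrt(2)*3^(3/4)*a/6) + C2*cos(sqrt(2)*3^(3/4)*a/6))*exp(-sqrt(2)*3^(3/4)*a/6) + (C3*sin(sqrt(2)*3^(3/4)*a/6) + C4*cos(sqrt(2)*3^(3/4)*a/6))*exp(sqrt(2)*3^(3/4)*a/6)


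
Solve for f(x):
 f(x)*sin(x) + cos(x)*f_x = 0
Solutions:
 f(x) = C1*cos(x)


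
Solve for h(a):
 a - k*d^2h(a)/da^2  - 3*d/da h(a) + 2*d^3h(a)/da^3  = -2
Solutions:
 h(a) = C1 + C2*exp(a*(k - sqrt(k^2 + 24))/4) + C3*exp(a*(k + sqrt(k^2 + 24))/4) + a^2/6 - a*k/9 + 2*a/3


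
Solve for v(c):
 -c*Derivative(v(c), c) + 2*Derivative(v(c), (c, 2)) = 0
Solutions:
 v(c) = C1 + C2*erfi(c/2)


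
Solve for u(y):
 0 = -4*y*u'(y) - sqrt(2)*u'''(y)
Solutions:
 u(y) = C1 + Integral(C2*airyai(-sqrt(2)*y) + C3*airybi(-sqrt(2)*y), y)


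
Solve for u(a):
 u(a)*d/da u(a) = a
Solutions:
 u(a) = -sqrt(C1 + a^2)
 u(a) = sqrt(C1 + a^2)


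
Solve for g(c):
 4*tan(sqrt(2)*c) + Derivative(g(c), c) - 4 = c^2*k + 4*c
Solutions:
 g(c) = C1 + c^3*k/3 + 2*c^2 + 4*c + 2*sqrt(2)*log(cos(sqrt(2)*c))


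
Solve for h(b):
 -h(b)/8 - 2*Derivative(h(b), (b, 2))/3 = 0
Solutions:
 h(b) = C1*sin(sqrt(3)*b/4) + C2*cos(sqrt(3)*b/4)


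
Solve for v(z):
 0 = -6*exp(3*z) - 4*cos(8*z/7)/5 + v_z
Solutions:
 v(z) = C1 + 2*exp(3*z) + 7*sin(8*z/7)/10


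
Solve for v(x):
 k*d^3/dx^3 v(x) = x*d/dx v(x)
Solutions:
 v(x) = C1 + Integral(C2*airyai(x*(1/k)^(1/3)) + C3*airybi(x*(1/k)^(1/3)), x)


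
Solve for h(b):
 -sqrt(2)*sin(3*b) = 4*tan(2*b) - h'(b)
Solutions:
 h(b) = C1 - 2*log(cos(2*b)) - sqrt(2)*cos(3*b)/3


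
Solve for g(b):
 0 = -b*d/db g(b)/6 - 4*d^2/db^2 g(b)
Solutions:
 g(b) = C1 + C2*erf(sqrt(3)*b/12)


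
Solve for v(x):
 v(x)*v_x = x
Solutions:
 v(x) = -sqrt(C1 + x^2)
 v(x) = sqrt(C1 + x^2)


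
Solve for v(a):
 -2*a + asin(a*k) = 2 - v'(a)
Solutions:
 v(a) = C1 + a^2 + 2*a - Piecewise((a*asin(a*k) + sqrt(-a^2*k^2 + 1)/k, Ne(k, 0)), (0, True))


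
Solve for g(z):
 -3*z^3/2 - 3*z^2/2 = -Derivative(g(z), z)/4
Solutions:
 g(z) = C1 + 3*z^4/2 + 2*z^3


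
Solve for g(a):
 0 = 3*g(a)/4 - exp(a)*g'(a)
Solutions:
 g(a) = C1*exp(-3*exp(-a)/4)


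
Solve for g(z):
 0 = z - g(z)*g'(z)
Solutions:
 g(z) = -sqrt(C1 + z^2)
 g(z) = sqrt(C1 + z^2)


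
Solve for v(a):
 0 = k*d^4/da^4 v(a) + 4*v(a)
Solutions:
 v(a) = C1*exp(-sqrt(2)*a*(-1/k)^(1/4)) + C2*exp(sqrt(2)*a*(-1/k)^(1/4)) + C3*exp(-sqrt(2)*I*a*(-1/k)^(1/4)) + C4*exp(sqrt(2)*I*a*(-1/k)^(1/4))


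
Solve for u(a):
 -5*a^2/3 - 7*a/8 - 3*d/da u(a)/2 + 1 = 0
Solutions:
 u(a) = C1 - 10*a^3/27 - 7*a^2/24 + 2*a/3


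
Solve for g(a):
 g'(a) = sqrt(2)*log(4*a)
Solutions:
 g(a) = C1 + sqrt(2)*a*log(a) - sqrt(2)*a + 2*sqrt(2)*a*log(2)


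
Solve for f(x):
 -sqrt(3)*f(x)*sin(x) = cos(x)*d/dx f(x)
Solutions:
 f(x) = C1*cos(x)^(sqrt(3))


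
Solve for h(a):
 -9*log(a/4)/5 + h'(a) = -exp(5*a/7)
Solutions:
 h(a) = C1 + 9*a*log(a)/5 + 9*a*(-2*log(2) - 1)/5 - 7*exp(5*a/7)/5


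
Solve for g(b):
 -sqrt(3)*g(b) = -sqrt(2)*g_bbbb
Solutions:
 g(b) = C1*exp(-2^(7/8)*3^(1/8)*b/2) + C2*exp(2^(7/8)*3^(1/8)*b/2) + C3*sin(2^(7/8)*3^(1/8)*b/2) + C4*cos(2^(7/8)*3^(1/8)*b/2)


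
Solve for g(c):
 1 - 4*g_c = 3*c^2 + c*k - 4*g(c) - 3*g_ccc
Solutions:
 g(c) = C1*exp(2^(1/3)*c*(2*2^(1/3)/(sqrt(65) + 9)^(1/3) + (sqrt(65) + 9)^(1/3))/6)*sin(2^(1/3)*sqrt(3)*c*(-(sqrt(65) + 9)^(1/3) + 2*2^(1/3)/(sqrt(65) + 9)^(1/3))/6) + C2*exp(2^(1/3)*c*(2*2^(1/3)/(sqrt(65) + 9)^(1/3) + (sqrt(65) + 9)^(1/3))/6)*cos(2^(1/3)*sqrt(3)*c*(-(sqrt(65) + 9)^(1/3) + 2*2^(1/3)/(sqrt(65) + 9)^(1/3))/6) + C3*exp(-2^(1/3)*c*(2*2^(1/3)/(sqrt(65) + 9)^(1/3) + (sqrt(65) + 9)^(1/3))/3) + 3*c^2/4 + c*k/4 + 3*c/2 + k/4 + 5/4


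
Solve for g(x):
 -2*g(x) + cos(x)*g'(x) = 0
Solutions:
 g(x) = C1*(sin(x) + 1)/(sin(x) - 1)


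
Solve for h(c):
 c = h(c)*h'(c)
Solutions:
 h(c) = -sqrt(C1 + c^2)
 h(c) = sqrt(C1 + c^2)


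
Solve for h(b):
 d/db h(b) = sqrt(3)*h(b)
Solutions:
 h(b) = C1*exp(sqrt(3)*b)


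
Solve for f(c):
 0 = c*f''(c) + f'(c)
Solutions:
 f(c) = C1 + C2*log(c)


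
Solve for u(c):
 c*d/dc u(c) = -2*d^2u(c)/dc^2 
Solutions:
 u(c) = C1 + C2*erf(c/2)


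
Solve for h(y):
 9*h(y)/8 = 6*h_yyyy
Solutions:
 h(y) = C1*exp(-3^(1/4)*y/2) + C2*exp(3^(1/4)*y/2) + C3*sin(3^(1/4)*y/2) + C4*cos(3^(1/4)*y/2)


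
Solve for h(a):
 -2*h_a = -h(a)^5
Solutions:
 h(a) = -(-1/(C1 + 2*a))^(1/4)
 h(a) = (-1/(C1 + 2*a))^(1/4)
 h(a) = -I*(-1/(C1 + 2*a))^(1/4)
 h(a) = I*(-1/(C1 + 2*a))^(1/4)


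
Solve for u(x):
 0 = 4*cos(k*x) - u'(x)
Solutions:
 u(x) = C1 + 4*sin(k*x)/k


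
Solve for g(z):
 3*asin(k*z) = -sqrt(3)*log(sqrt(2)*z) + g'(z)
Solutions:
 g(z) = C1 + sqrt(3)*z*(log(z) - 1) + sqrt(3)*z*log(2)/2 + 3*Piecewise((z*asin(k*z) + sqrt(-k^2*z^2 + 1)/k, Ne(k, 0)), (0, True))


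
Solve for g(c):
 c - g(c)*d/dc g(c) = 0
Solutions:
 g(c) = -sqrt(C1 + c^2)
 g(c) = sqrt(C1 + c^2)


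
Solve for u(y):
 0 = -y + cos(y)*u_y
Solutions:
 u(y) = C1 + Integral(y/cos(y), y)


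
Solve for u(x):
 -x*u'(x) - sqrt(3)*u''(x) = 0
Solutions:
 u(x) = C1 + C2*erf(sqrt(2)*3^(3/4)*x/6)


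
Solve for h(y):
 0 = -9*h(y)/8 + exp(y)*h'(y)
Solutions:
 h(y) = C1*exp(-9*exp(-y)/8)


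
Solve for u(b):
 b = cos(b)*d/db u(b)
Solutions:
 u(b) = C1 + Integral(b/cos(b), b)


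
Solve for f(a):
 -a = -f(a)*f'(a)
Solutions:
 f(a) = -sqrt(C1 + a^2)
 f(a) = sqrt(C1 + a^2)


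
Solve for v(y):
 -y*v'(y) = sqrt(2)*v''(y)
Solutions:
 v(y) = C1 + C2*erf(2^(1/4)*y/2)


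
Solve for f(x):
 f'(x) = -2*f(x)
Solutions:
 f(x) = C1*exp(-2*x)


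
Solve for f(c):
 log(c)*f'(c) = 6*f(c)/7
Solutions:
 f(c) = C1*exp(6*li(c)/7)


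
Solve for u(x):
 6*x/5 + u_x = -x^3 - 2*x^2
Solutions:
 u(x) = C1 - x^4/4 - 2*x^3/3 - 3*x^2/5


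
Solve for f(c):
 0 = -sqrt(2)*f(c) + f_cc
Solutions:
 f(c) = C1*exp(-2^(1/4)*c) + C2*exp(2^(1/4)*c)


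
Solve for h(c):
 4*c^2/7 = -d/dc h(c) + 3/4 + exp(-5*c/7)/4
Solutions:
 h(c) = C1 - 4*c^3/21 + 3*c/4 - 7*exp(-5*c/7)/20


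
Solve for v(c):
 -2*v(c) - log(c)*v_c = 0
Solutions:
 v(c) = C1*exp(-2*li(c))


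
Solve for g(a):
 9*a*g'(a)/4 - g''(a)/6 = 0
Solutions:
 g(a) = C1 + C2*erfi(3*sqrt(3)*a/2)


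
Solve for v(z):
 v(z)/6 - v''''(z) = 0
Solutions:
 v(z) = C1*exp(-6^(3/4)*z/6) + C2*exp(6^(3/4)*z/6) + C3*sin(6^(3/4)*z/6) + C4*cos(6^(3/4)*z/6)


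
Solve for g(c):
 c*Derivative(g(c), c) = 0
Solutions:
 g(c) = C1


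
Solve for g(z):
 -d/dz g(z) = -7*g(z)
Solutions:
 g(z) = C1*exp(7*z)


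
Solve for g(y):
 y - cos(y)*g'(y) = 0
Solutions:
 g(y) = C1 + Integral(y/cos(y), y)


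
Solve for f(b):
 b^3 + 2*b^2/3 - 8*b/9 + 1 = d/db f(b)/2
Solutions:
 f(b) = C1 + b^4/2 + 4*b^3/9 - 8*b^2/9 + 2*b


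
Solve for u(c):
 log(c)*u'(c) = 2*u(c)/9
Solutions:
 u(c) = C1*exp(2*li(c)/9)


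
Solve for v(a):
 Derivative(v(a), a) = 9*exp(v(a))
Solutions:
 v(a) = log(-1/(C1 + 9*a))


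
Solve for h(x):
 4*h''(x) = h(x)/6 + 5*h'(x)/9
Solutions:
 h(x) = C1*exp(x*(5 - sqrt(241))/72) + C2*exp(x*(5 + sqrt(241))/72)


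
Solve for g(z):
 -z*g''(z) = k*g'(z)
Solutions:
 g(z) = C1 + z^(1 - re(k))*(C2*sin(log(z)*Abs(im(k))) + C3*cos(log(z)*im(k)))


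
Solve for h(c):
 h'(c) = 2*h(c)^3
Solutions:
 h(c) = -sqrt(2)*sqrt(-1/(C1 + 2*c))/2
 h(c) = sqrt(2)*sqrt(-1/(C1 + 2*c))/2


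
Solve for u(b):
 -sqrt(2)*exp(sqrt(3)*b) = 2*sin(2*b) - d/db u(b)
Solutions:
 u(b) = C1 + sqrt(6)*exp(sqrt(3)*b)/3 - cos(2*b)


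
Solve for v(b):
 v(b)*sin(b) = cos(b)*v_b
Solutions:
 v(b) = C1/cos(b)


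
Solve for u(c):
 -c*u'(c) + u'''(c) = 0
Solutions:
 u(c) = C1 + Integral(C2*airyai(c) + C3*airybi(c), c)


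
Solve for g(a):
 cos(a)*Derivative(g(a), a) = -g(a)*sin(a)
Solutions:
 g(a) = C1*cos(a)


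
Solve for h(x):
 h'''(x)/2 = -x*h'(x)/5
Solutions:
 h(x) = C1 + Integral(C2*airyai(-2^(1/3)*5^(2/3)*x/5) + C3*airybi(-2^(1/3)*5^(2/3)*x/5), x)


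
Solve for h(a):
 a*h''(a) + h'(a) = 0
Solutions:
 h(a) = C1 + C2*log(a)


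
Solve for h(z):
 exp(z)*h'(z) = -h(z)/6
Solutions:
 h(z) = C1*exp(exp(-z)/6)


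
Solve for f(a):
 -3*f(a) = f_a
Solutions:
 f(a) = C1*exp(-3*a)


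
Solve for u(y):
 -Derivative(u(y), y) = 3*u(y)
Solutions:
 u(y) = C1*exp(-3*y)


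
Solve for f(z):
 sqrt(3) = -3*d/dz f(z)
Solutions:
 f(z) = C1 - sqrt(3)*z/3


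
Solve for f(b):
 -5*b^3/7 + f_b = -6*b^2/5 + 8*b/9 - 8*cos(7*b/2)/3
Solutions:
 f(b) = C1 + 5*b^4/28 - 2*b^3/5 + 4*b^2/9 - 16*sin(7*b/2)/21


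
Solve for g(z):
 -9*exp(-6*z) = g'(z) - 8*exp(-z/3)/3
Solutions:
 g(z) = C1 + 3*exp(-6*z)/2 - 8*exp(-z/3)


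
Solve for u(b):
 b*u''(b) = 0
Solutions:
 u(b) = C1 + C2*b


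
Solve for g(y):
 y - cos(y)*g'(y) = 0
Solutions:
 g(y) = C1 + Integral(y/cos(y), y)


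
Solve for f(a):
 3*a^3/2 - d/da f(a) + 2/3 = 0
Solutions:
 f(a) = C1 + 3*a^4/8 + 2*a/3


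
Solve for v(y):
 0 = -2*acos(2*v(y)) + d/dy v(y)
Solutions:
 Integral(1/acos(2*_y), (_y, v(y))) = C1 + 2*y


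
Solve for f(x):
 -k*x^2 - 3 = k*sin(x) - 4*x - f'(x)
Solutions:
 f(x) = C1 + k*x^3/3 - k*cos(x) - 2*x^2 + 3*x


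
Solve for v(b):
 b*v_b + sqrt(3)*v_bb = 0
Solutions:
 v(b) = C1 + C2*erf(sqrt(2)*3^(3/4)*b/6)


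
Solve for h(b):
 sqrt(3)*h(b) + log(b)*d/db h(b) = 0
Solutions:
 h(b) = C1*exp(-sqrt(3)*li(b))


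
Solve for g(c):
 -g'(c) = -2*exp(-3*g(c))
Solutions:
 g(c) = log(C1 + 6*c)/3
 g(c) = log((-3^(1/3) - 3^(5/6)*I)*(C1 + 2*c)^(1/3)/2)
 g(c) = log((-3^(1/3) + 3^(5/6)*I)*(C1 + 2*c)^(1/3)/2)


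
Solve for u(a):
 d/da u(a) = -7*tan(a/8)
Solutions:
 u(a) = C1 + 56*log(cos(a/8))


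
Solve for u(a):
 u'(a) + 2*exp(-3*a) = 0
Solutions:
 u(a) = C1 + 2*exp(-3*a)/3


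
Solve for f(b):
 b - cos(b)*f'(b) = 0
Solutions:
 f(b) = C1 + Integral(b/cos(b), b)


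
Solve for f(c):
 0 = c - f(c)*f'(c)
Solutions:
 f(c) = -sqrt(C1 + c^2)
 f(c) = sqrt(C1 + c^2)


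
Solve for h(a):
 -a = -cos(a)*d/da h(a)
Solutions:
 h(a) = C1 + Integral(a/cos(a), a)


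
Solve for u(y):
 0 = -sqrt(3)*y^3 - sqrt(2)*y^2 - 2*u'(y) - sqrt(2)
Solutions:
 u(y) = C1 - sqrt(3)*y^4/8 - sqrt(2)*y^3/6 - sqrt(2)*y/2


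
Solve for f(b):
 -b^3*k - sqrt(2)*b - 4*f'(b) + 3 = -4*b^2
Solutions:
 f(b) = C1 - b^4*k/16 + b^3/3 - sqrt(2)*b^2/8 + 3*b/4


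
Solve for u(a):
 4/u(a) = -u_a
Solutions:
 u(a) = -sqrt(C1 - 8*a)
 u(a) = sqrt(C1 - 8*a)


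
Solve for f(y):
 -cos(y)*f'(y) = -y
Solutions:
 f(y) = C1 + Integral(y/cos(y), y)


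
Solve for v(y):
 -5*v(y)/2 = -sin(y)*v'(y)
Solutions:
 v(y) = C1*(cos(y) - 1)^(5/4)/(cos(y) + 1)^(5/4)


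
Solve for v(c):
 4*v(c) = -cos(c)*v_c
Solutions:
 v(c) = C1*(sin(c)^2 - 2*sin(c) + 1)/(sin(c)^2 + 2*sin(c) + 1)


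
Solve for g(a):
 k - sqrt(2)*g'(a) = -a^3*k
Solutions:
 g(a) = C1 + sqrt(2)*a^4*k/8 + sqrt(2)*a*k/2


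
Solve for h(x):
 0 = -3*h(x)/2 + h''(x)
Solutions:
 h(x) = C1*exp(-sqrt(6)*x/2) + C2*exp(sqrt(6)*x/2)


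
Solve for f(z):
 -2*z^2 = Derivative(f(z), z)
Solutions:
 f(z) = C1 - 2*z^3/3


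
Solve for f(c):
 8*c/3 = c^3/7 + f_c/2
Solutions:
 f(c) = C1 - c^4/14 + 8*c^2/3


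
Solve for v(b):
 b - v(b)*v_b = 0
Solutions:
 v(b) = -sqrt(C1 + b^2)
 v(b) = sqrt(C1 + b^2)


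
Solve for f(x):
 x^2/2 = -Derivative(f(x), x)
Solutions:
 f(x) = C1 - x^3/6


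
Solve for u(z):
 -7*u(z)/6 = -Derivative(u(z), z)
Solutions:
 u(z) = C1*exp(7*z/6)


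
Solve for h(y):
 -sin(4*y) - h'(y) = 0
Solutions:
 h(y) = C1 + cos(4*y)/4


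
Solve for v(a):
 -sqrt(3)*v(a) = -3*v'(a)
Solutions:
 v(a) = C1*exp(sqrt(3)*a/3)


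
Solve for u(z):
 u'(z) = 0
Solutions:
 u(z) = C1


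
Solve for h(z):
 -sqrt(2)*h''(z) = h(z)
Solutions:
 h(z) = C1*sin(2^(3/4)*z/2) + C2*cos(2^(3/4)*z/2)


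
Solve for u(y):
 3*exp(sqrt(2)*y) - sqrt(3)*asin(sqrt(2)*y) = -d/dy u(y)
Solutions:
 u(y) = C1 + sqrt(3)*(y*asin(sqrt(2)*y) + sqrt(2)*sqrt(1 - 2*y^2)/2) - 3*sqrt(2)*exp(sqrt(2)*y)/2


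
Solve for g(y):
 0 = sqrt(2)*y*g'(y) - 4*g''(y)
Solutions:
 g(y) = C1 + C2*erfi(2^(3/4)*y/4)


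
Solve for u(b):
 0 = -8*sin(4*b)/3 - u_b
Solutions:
 u(b) = C1 + 2*cos(4*b)/3


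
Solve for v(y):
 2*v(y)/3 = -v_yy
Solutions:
 v(y) = C1*sin(sqrt(6)*y/3) + C2*cos(sqrt(6)*y/3)


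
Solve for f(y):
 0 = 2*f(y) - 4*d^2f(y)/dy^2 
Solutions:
 f(y) = C1*exp(-sqrt(2)*y/2) + C2*exp(sqrt(2)*y/2)


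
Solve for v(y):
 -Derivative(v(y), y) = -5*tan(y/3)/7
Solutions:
 v(y) = C1 - 15*log(cos(y/3))/7


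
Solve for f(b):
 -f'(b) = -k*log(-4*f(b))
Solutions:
 Integral(1/(log(-_y) + 2*log(2)), (_y, f(b))) = C1 + b*k


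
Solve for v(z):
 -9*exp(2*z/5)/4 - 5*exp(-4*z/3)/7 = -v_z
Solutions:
 v(z) = C1 + 45*exp(2*z/5)/8 - 15*exp(-4*z/3)/28


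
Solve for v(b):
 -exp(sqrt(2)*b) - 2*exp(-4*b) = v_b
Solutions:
 v(b) = C1 - sqrt(2)*exp(sqrt(2)*b)/2 + exp(-4*b)/2


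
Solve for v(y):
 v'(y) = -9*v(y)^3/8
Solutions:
 v(y) = -2*sqrt(-1/(C1 - 9*y))
 v(y) = 2*sqrt(-1/(C1 - 9*y))


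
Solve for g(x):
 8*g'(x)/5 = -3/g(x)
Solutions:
 g(x) = -sqrt(C1 - 15*x)/2
 g(x) = sqrt(C1 - 15*x)/2


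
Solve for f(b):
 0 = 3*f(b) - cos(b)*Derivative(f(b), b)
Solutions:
 f(b) = C1*(sin(b) + 1)^(3/2)/(sin(b) - 1)^(3/2)


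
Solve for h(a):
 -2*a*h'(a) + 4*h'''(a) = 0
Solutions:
 h(a) = C1 + Integral(C2*airyai(2^(2/3)*a/2) + C3*airybi(2^(2/3)*a/2), a)


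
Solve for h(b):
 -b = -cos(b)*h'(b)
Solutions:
 h(b) = C1 + Integral(b/cos(b), b)


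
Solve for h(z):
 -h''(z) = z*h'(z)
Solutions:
 h(z) = C1 + C2*erf(sqrt(2)*z/2)


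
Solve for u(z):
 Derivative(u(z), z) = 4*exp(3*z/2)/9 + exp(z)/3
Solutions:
 u(z) = C1 + 8*exp(3*z/2)/27 + exp(z)/3


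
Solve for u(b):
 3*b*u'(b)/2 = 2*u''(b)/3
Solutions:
 u(b) = C1 + C2*erfi(3*sqrt(2)*b/4)


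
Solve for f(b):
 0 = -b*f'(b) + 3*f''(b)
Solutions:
 f(b) = C1 + C2*erfi(sqrt(6)*b/6)


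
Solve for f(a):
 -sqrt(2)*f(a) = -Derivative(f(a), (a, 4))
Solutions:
 f(a) = C1*exp(-2^(1/8)*a) + C2*exp(2^(1/8)*a) + C3*sin(2^(1/8)*a) + C4*cos(2^(1/8)*a)


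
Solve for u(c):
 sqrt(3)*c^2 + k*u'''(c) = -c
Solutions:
 u(c) = C1 + C2*c + C3*c^2 - sqrt(3)*c^5/(60*k) - c^4/(24*k)


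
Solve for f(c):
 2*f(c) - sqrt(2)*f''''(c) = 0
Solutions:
 f(c) = C1*exp(-2^(1/8)*c) + C2*exp(2^(1/8)*c) + C3*sin(2^(1/8)*c) + C4*cos(2^(1/8)*c)


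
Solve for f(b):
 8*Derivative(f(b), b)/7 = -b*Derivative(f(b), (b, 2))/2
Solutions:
 f(b) = C1 + C2/b^(9/7)


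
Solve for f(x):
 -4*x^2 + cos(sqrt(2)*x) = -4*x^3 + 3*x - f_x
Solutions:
 f(x) = C1 - x^4 + 4*x^3/3 + 3*x^2/2 - sqrt(2)*sin(sqrt(2)*x)/2


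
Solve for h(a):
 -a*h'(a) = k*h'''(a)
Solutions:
 h(a) = C1 + Integral(C2*airyai(a*(-1/k)^(1/3)) + C3*airybi(a*(-1/k)^(1/3)), a)


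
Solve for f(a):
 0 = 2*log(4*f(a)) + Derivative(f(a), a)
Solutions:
 Integral(1/(log(_y) + 2*log(2)), (_y, f(a)))/2 = C1 - a


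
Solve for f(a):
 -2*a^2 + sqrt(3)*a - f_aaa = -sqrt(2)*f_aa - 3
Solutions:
 f(a) = C1 + C2*a + C3*exp(sqrt(2)*a) + sqrt(2)*a^4/12 + a^3*(4 - sqrt(6))/12 + a^2*(-sqrt(3) - sqrt(2))/4


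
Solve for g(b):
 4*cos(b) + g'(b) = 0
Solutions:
 g(b) = C1 - 4*sin(b)


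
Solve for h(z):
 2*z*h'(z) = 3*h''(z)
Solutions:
 h(z) = C1 + C2*erfi(sqrt(3)*z/3)


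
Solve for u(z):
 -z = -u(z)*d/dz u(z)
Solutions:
 u(z) = -sqrt(C1 + z^2)
 u(z) = sqrt(C1 + z^2)


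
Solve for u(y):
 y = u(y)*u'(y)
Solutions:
 u(y) = -sqrt(C1 + y^2)
 u(y) = sqrt(C1 + y^2)


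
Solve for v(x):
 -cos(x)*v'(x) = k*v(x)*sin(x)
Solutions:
 v(x) = C1*exp(k*log(cos(x)))


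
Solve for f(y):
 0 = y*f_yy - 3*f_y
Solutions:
 f(y) = C1 + C2*y^4


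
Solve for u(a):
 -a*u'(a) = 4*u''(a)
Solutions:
 u(a) = C1 + C2*erf(sqrt(2)*a/4)


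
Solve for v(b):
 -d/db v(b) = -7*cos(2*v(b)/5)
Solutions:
 -7*b - 5*log(sin(2*v(b)/5) - 1)/4 + 5*log(sin(2*v(b)/5) + 1)/4 = C1


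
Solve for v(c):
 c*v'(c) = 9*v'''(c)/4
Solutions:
 v(c) = C1 + Integral(C2*airyai(2^(2/3)*3^(1/3)*c/3) + C3*airybi(2^(2/3)*3^(1/3)*c/3), c)


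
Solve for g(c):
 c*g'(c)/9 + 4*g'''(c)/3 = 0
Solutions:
 g(c) = C1 + Integral(C2*airyai(-18^(1/3)*c/6) + C3*airybi(-18^(1/3)*c/6), c)


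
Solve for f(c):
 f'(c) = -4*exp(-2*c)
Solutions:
 f(c) = C1 + 2*exp(-2*c)


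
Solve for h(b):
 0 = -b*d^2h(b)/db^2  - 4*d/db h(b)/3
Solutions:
 h(b) = C1 + C2/b^(1/3)


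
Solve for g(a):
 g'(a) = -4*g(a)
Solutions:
 g(a) = C1*exp(-4*a)


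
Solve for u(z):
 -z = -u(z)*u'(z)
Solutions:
 u(z) = -sqrt(C1 + z^2)
 u(z) = sqrt(C1 + z^2)


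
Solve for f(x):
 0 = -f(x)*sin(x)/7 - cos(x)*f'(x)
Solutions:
 f(x) = C1*cos(x)^(1/7)


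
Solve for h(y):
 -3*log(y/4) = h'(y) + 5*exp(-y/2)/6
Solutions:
 h(y) = C1 - 3*y*log(y) + 3*y*(1 + 2*log(2)) + 5*exp(-y/2)/3


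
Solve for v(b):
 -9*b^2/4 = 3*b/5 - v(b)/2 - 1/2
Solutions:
 v(b) = 9*b^2/2 + 6*b/5 - 1


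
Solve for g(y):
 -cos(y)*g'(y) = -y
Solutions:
 g(y) = C1 + Integral(y/cos(y), y)


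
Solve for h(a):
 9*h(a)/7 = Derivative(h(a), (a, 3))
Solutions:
 h(a) = C3*exp(21^(2/3)*a/7) + (C1*sin(3*3^(1/6)*7^(2/3)*a/14) + C2*cos(3*3^(1/6)*7^(2/3)*a/14))*exp(-21^(2/3)*a/14)


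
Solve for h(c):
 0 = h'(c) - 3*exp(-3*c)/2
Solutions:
 h(c) = C1 - exp(-3*c)/2


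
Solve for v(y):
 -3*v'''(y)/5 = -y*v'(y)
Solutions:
 v(y) = C1 + Integral(C2*airyai(3^(2/3)*5^(1/3)*y/3) + C3*airybi(3^(2/3)*5^(1/3)*y/3), y)


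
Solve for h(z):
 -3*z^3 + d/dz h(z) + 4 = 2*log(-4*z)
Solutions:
 h(z) = C1 + 3*z^4/4 + 2*z*log(-z) + 2*z*(-3 + 2*log(2))


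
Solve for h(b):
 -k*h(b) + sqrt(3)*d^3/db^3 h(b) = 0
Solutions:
 h(b) = C1*exp(3^(5/6)*b*k^(1/3)/3) + C2*exp(b*k^(1/3)*(-3^(5/6) + 3*3^(1/3)*I)/6) + C3*exp(-b*k^(1/3)*(3^(5/6) + 3*3^(1/3)*I)/6)


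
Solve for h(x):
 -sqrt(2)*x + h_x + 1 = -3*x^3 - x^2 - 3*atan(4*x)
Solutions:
 h(x) = C1 - 3*x^4/4 - x^3/3 + sqrt(2)*x^2/2 - 3*x*atan(4*x) - x + 3*log(16*x^2 + 1)/8


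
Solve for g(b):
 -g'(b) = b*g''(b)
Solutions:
 g(b) = C1 + C2*log(b)


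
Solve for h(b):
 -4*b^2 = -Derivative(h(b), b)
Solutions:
 h(b) = C1 + 4*b^3/3


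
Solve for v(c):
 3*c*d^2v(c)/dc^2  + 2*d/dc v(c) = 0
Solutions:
 v(c) = C1 + C2*c^(1/3)


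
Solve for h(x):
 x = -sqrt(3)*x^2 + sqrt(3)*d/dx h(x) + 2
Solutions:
 h(x) = C1 + x^3/3 + sqrt(3)*x^2/6 - 2*sqrt(3)*x/3


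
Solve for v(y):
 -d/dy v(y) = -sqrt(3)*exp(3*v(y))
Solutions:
 v(y) = log(-1/(C1 + 3*sqrt(3)*y))/3
 v(y) = log((-1/(C1 + sqrt(3)*y))^(1/3)*(-3^(2/3) - 3*3^(1/6)*I)/6)
 v(y) = log((-1/(C1 + sqrt(3)*y))^(1/3)*(-3^(2/3) + 3*3^(1/6)*I)/6)


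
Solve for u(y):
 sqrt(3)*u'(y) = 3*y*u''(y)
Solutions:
 u(y) = C1 + C2*y^(sqrt(3)/3 + 1)


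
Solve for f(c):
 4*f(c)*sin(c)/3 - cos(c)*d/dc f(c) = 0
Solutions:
 f(c) = C1/cos(c)^(4/3)


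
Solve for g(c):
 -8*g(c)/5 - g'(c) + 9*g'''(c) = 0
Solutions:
 g(c) = C1*exp(-c*(5*45^(1/3)/(sqrt(11589) + 108)^(1/3) + 75^(1/3)*(sqrt(11589) + 108)^(1/3))/90)*sin(3^(1/6)*5^(1/3)*c*(-3^(2/3)*5^(1/3)*(sqrt(11589) + 108)^(1/3) + 15/(sqrt(11589) + 108)^(1/3))/90) + C2*exp(-c*(5*45^(1/3)/(sqrt(11589) + 108)^(1/3) + 75^(1/3)*(sqrt(11589) + 108)^(1/3))/90)*cos(3^(1/6)*5^(1/3)*c*(-3^(2/3)*5^(1/3)*(sqrt(11589) + 108)^(1/3) + 15/(sqrt(11589) + 108)^(1/3))/90) + C3*exp(c*(5*45^(1/3)/(sqrt(11589) + 108)^(1/3) + 75^(1/3)*(sqrt(11589) + 108)^(1/3))/45)


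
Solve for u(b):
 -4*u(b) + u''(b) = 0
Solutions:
 u(b) = C1*exp(-2*b) + C2*exp(2*b)


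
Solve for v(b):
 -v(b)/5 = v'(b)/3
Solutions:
 v(b) = C1*exp(-3*b/5)


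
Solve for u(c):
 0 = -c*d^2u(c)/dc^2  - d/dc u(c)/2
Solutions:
 u(c) = C1 + C2*sqrt(c)


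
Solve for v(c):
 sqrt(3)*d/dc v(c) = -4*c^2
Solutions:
 v(c) = C1 - 4*sqrt(3)*c^3/9


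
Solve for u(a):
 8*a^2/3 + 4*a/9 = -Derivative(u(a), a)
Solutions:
 u(a) = C1 - 8*a^3/9 - 2*a^2/9


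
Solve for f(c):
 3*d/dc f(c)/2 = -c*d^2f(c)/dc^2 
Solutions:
 f(c) = C1 + C2/sqrt(c)
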